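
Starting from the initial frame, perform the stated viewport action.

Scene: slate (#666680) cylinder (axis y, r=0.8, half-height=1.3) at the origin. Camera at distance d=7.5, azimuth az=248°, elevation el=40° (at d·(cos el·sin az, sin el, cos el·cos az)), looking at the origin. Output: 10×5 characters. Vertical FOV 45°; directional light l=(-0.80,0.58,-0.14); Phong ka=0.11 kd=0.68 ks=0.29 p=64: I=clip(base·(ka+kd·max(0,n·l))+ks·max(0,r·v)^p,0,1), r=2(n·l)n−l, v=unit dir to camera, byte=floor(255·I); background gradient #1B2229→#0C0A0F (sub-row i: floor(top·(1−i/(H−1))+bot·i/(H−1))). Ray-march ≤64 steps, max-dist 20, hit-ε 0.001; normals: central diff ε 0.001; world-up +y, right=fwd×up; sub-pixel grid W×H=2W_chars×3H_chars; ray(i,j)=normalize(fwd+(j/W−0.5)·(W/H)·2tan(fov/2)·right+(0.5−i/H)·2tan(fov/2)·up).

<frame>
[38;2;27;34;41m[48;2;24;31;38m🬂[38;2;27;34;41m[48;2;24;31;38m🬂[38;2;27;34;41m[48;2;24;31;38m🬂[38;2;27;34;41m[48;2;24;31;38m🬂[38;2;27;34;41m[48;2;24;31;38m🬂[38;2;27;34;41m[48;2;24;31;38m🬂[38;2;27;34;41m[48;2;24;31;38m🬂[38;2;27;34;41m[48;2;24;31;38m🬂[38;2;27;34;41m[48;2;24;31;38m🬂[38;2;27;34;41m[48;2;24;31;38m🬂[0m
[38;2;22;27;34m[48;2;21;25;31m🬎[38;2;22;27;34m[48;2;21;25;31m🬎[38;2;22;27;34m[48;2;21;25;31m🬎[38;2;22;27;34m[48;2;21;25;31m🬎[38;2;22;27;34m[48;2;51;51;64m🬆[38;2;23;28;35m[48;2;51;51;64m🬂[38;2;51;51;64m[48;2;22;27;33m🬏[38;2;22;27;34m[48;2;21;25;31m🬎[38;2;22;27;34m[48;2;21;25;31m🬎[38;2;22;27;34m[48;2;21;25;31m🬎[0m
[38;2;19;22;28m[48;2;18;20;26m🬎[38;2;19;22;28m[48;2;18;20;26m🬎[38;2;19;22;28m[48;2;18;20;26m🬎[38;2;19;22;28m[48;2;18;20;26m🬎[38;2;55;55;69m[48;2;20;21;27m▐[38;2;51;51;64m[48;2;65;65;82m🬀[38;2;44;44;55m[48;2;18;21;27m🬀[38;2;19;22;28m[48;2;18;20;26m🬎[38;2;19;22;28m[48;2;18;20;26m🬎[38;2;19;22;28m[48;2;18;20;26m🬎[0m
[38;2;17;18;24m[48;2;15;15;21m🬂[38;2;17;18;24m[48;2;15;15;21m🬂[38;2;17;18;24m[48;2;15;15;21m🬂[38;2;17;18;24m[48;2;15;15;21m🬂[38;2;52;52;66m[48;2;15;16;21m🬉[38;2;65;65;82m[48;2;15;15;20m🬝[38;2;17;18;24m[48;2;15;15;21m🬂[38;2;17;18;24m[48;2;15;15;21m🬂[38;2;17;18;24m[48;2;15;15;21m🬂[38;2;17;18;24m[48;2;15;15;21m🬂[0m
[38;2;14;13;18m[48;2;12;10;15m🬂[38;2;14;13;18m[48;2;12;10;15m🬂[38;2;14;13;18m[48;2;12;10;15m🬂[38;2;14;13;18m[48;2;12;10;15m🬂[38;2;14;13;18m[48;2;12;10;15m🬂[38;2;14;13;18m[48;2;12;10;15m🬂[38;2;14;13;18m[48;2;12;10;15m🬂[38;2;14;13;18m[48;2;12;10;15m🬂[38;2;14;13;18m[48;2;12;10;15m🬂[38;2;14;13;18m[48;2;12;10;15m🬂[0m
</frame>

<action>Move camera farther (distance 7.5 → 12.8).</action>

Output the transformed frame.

<frame>
[38;2;27;34;41m[48;2;24;31;38m🬂[38;2;27;34;41m[48;2;24;31;38m🬂[38;2;27;34;41m[48;2;24;31;38m🬂[38;2;27;34;41m[48;2;24;31;38m🬂[38;2;27;34;41m[48;2;24;31;38m🬂[38;2;27;34;41m[48;2;24;31;38m🬂[38;2;27;34;41m[48;2;24;31;38m🬂[38;2;27;34;41m[48;2;24;31;38m🬂[38;2;27;34;41m[48;2;24;31;38m🬂[38;2;27;34;41m[48;2;24;31;38m🬂[0m
[38;2;22;27;34m[48;2;21;25;31m🬎[38;2;22;27;34m[48;2;21;25;31m🬎[38;2;22;27;34m[48;2;21;25;31m🬎[38;2;22;27;34m[48;2;21;25;31m🬎[38;2;22;27;34m[48;2;21;25;31m🬎[38;2;22;27;34m[48;2;21;25;31m🬎[38;2;22;27;34m[48;2;21;25;31m🬎[38;2;22;27;34m[48;2;21;25;31m🬎[38;2;22;27;34m[48;2;21;25;31m🬎[38;2;22;27;34m[48;2;21;25;31m🬎[0m
[38;2;19;22;28m[48;2;18;20;26m🬎[38;2;19;22;28m[48;2;18;20;26m🬎[38;2;19;22;28m[48;2;18;20;26m🬎[38;2;19;22;28m[48;2;18;20;26m🬎[38;2;51;51;64m[48;2;23;25;31m🬁[38;2;66;66;83m[48;2;50;50;63m🬓[38;2;19;22;28m[48;2;18;20;26m🬎[38;2;19;22;28m[48;2;18;20;26m🬎[38;2;19;22;28m[48;2;18;20;26m🬎[38;2;19;22;28m[48;2;18;20;26m🬎[0m
[38;2;17;18;24m[48;2;15;15;21m🬂[38;2;17;18;24m[48;2;15;15;21m🬂[38;2;17;18;24m[48;2;15;15;21m🬂[38;2;17;18;24m[48;2;15;15;21m🬂[38;2;22;22;27m[48;2;15;16;21m🬁[38;2;54;54;69m[48;2;15;15;21m🬂[38;2;17;18;24m[48;2;15;15;21m🬂[38;2;17;18;24m[48;2;15;15;21m🬂[38;2;17;18;24m[48;2;15;15;21m🬂[38;2;17;18;24m[48;2;15;15;21m🬂[0m
[38;2;14;13;18m[48;2;12;10;15m🬂[38;2;14;13;18m[48;2;12;10;15m🬂[38;2;14;13;18m[48;2;12;10;15m🬂[38;2;14;13;18m[48;2;12;10;15m🬂[38;2;14;13;18m[48;2;12;10;15m🬂[38;2;14;13;18m[48;2;12;10;15m🬂[38;2;14;13;18m[48;2;12;10;15m🬂[38;2;14;13;18m[48;2;12;10;15m🬂[38;2;14;13;18m[48;2;12;10;15m🬂[38;2;14;13;18m[48;2;12;10;15m🬂[0m
</frame>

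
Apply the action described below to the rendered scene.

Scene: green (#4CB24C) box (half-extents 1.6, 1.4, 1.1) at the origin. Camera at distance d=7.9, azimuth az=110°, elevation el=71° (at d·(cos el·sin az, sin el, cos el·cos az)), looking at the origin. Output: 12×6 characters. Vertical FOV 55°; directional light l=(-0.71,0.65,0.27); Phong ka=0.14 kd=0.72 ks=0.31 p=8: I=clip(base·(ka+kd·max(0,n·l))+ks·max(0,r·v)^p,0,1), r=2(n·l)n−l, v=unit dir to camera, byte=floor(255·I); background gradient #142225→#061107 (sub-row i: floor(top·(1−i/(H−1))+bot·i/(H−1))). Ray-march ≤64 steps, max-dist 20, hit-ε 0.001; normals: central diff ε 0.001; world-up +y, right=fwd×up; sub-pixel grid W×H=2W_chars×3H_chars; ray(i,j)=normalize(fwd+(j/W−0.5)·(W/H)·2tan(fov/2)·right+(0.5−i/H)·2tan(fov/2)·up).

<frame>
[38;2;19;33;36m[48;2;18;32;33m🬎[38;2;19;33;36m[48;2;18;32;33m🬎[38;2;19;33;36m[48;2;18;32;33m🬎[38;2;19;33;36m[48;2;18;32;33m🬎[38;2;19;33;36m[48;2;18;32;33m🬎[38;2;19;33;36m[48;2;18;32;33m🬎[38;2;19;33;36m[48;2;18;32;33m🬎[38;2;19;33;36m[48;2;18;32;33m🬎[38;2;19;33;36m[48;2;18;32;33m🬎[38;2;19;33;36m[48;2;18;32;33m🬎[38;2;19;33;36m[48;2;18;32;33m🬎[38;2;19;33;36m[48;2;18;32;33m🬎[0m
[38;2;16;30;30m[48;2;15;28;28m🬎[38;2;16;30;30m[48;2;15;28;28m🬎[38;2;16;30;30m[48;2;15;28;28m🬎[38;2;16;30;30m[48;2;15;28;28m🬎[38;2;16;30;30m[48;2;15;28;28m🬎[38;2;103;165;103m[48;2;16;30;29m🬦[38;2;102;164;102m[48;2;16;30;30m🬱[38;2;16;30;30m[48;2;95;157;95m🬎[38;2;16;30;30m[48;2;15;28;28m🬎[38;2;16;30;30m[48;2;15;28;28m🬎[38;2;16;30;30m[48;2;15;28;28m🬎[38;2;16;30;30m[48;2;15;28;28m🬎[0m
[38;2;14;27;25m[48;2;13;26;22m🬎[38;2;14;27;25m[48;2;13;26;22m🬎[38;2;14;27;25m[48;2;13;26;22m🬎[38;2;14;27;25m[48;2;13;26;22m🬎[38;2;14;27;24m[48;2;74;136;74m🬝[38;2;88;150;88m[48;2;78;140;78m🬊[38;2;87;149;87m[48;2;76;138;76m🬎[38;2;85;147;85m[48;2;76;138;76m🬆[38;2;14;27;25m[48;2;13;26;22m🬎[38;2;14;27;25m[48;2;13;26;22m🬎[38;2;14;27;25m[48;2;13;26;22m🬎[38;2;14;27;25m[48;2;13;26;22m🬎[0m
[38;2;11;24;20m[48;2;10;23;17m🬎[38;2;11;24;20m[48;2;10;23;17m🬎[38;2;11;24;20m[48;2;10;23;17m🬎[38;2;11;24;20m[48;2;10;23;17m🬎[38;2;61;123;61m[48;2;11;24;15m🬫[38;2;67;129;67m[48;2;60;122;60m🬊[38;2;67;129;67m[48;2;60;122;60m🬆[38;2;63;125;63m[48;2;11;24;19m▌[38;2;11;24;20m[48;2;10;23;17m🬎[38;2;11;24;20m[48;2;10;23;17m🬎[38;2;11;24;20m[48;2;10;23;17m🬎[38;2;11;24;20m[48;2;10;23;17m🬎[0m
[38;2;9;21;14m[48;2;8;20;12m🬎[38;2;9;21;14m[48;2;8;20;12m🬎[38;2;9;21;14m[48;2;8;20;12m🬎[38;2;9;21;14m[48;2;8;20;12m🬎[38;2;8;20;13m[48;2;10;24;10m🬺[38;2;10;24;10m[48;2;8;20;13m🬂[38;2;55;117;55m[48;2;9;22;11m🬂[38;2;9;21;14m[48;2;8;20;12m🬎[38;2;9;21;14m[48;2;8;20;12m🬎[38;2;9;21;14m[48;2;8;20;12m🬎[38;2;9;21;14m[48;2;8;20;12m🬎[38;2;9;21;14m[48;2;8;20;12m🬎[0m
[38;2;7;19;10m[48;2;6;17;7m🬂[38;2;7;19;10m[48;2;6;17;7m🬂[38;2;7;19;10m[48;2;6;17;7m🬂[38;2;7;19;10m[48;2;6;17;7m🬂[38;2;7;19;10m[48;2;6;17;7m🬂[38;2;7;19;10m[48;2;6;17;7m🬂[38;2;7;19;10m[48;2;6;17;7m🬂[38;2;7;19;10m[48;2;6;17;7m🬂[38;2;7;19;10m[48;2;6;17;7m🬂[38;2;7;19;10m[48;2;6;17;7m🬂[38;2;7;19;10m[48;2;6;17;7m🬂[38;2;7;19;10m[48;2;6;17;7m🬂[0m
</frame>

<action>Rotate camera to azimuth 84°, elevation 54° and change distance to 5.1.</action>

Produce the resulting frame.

<frame>
[38;2;19;33;36m[48;2;18;32;33m🬎[38;2;19;33;36m[48;2;18;32;33m🬎[38;2;19;33;36m[48;2;18;32;33m🬎[38;2;19;33;36m[48;2;18;32;33m🬎[38;2;19;33;36m[48;2;106;168;106m🬎[38;2;19;33;36m[48;2;95;157;95m🬎[38;2;19;33;36m[48;2;83;145;83m🬎[38;2;19;33;36m[48;2;70;132;70m🬎[38;2;19;33;36m[48;2;18;32;33m🬎[38;2;19;33;36m[48;2;18;32;33m🬎[38;2;19;33;36m[48;2;18;32;33m🬎[38;2;19;33;36m[48;2;18;32;33m🬎[0m
[38;2;16;30;30m[48;2;15;28;28m🬎[38;2;16;30;30m[48;2;15;28;28m🬎[38;2;16;30;30m[48;2;15;28;28m🬎[38;2;16;30;30m[48;2;15;28;28m🬎[38;2;111;173;111m[48;2;116;178;116m🬊[38;2;98;160;98m[48;2;105;167;105m▐[38;2;83;145;83m[48;2;91;153;91m▐[38;2;70;132;70m[48;2;76;138;76m▐[38;2;65;127;65m[48;2;16;30;29m🬓[38;2;16;30;30m[48;2;15;28;28m🬎[38;2;16;30;30m[48;2;15;28;28m🬎[38;2;16;30;30m[48;2;15;28;28m🬎[0m
[38;2;14;27;25m[48;2;13;26;22m🬎[38;2;14;27;25m[48;2;13;26;22m🬎[38;2;14;27;25m[48;2;13;26;22m🬎[38;2;14;27;24m[48;2;119;181;119m🬝[38;2;118;180;118m[48;2;113;175;113m▌[38;2;107;169;107m[48;2;100;162;100m▌[38;2;92;154;92m[48;2;84;146;84m▌[38;2;77;139;77m[48;2;70;132;70m▌[38;2;64;126;64m[48;2;59;121;59m▌[38;2;14;27;25m[48;2;13;26;22m🬎[38;2;14;27;25m[48;2;13;26;22m🬎[38;2;14;27;25m[48;2;13;26;22m🬎[0m
[38;2;11;24;20m[48;2;10;23;17m🬎[38;2;11;24;20m[48;2;10;23;17m🬎[38;2;11;24;20m[48;2;10;23;17m🬎[38;2;108;170;108m[48;2;11;24;19m▐[38;2;108;170;108m[48;2;99;161;99m🬆[38;2;98;160;98m[48;2;88;150;88m🬆[38;2;84;146;84m[48;2;76;138;76m🬆[38;2;72;134;72m[48;2;66;128;66m🬄[38;2;60;122;60m[48;2;56;118;56m▌[38;2;53;115;53m[48;2;11;24;20m🬲[38;2;11;24;20m[48;2;10;23;17m🬎[38;2;11;24;20m[48;2;10;23;17m🬎[0m
[38;2;9;21;14m[48;2;8;20;12m🬎[38;2;9;21;14m[48;2;8;20;12m🬎[38;2;9;21;14m[48;2;8;20;12m🬎[38;2;95;157;95m[48;2;8;20;13m🬁[38;2;90;152;90m[48;2;10;24;10m🬂[38;2;10;24;10m[48;2;10;24;10m [38;2;10;24;10m[48;2;10;24;10m [38;2;10;24;10m[48;2;10;24;10m [38;2;10;24;10m[48;2;10;24;10m [38;2;10;24;10m[48;2;8;20;13m🬀[38;2;9;21;14m[48;2;8;20;12m🬎[38;2;9;21;14m[48;2;8;20;12m🬎[0m
[38;2;7;19;10m[48;2;6;17;7m🬂[38;2;7;19;10m[48;2;6;17;7m🬂[38;2;7;19;10m[48;2;6;17;7m🬂[38;2;7;19;10m[48;2;6;17;7m🬂[38;2;10;24;10m[48;2;6;17;8m🬉[38;2;10;24;10m[48;2;6;17;7m🬎[38;2;10;24;10m[48;2;6;17;7m🬂[38;2;10;24;10m[48;2;6;17;7m🬂[38;2;10;24;10m[48;2;6;17;8m🬀[38;2;7;19;10m[48;2;6;17;7m🬂[38;2;7;19;10m[48;2;6;17;7m🬂[38;2;7;19;10m[48;2;6;17;7m🬂[0m
</frame>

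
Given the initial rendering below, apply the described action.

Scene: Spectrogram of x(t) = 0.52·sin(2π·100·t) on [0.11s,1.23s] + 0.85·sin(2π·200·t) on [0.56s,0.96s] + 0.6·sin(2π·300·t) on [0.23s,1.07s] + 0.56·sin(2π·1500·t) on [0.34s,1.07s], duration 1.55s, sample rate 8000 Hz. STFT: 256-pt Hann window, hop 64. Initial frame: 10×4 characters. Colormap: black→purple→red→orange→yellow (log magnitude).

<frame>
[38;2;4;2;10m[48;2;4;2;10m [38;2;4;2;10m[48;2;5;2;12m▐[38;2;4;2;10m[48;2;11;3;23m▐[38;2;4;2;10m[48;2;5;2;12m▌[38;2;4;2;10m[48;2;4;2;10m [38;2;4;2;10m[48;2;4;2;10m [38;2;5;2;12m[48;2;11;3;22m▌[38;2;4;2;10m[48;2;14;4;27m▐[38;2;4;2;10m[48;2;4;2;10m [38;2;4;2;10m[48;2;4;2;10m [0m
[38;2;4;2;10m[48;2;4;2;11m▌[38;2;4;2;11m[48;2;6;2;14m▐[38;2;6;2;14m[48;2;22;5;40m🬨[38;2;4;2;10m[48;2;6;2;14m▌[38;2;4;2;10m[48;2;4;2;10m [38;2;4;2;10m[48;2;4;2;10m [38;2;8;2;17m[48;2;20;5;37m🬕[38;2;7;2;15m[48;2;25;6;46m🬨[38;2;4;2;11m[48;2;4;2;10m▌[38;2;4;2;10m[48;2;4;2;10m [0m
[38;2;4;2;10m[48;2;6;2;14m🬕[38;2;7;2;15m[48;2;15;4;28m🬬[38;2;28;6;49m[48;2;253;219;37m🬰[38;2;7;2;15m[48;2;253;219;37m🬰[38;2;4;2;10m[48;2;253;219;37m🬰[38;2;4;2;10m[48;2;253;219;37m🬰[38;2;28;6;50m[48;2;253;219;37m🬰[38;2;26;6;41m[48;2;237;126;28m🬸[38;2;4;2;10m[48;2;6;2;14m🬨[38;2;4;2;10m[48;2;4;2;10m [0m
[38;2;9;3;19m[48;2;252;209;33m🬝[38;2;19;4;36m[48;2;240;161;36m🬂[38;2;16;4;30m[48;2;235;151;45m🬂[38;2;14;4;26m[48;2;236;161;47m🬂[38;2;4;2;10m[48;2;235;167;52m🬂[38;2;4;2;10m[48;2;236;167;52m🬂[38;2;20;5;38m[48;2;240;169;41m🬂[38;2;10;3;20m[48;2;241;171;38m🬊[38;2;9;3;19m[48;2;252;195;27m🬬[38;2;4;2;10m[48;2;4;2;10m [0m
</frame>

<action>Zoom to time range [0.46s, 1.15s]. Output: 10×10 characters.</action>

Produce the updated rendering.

<frame>
[38;2;4;2;10m[48;2;4;2;10m [38;2;5;2;12m[48;2;4;2;10m▌[38;2;4;2;10m[48;2;4;2;10m [38;2;4;2;10m[48;2;4;2;10m [38;2;4;2;10m[48;2;4;2;10m [38;2;4;2;10m[48;2;4;2;10m [38;2;4;2;10m[48;2;4;2;10m [38;2;5;2;12m[48;2;5;2;12m [38;2;4;2;10m[48;2;4;2;10m [38;2;4;2;10m[48;2;13;3;25m▐[0m
[38;2;4;2;10m[48;2;4;2;10m [38;2;5;2;12m[48;2;4;2;10m▌[38;2;4;2;10m[48;2;4;2;10m [38;2;4;2;10m[48;2;4;2;10m [38;2;4;2;10m[48;2;4;2;10m [38;2;4;2;10m[48;2;4;2;10m [38;2;4;2;10m[48;2;4;2;10m [38;2;5;2;12m[48;2;5;2;12m [38;2;4;2;10m[48;2;4;2;10m [38;2;4;2;10m[48;2;14;4;26m▐[0m
[38;2;4;2;10m[48;2;4;2;10m [38;2;5;2;12m[48;2;4;2;10m▌[38;2;4;2;10m[48;2;4;2;10m [38;2;4;2;10m[48;2;4;2;10m [38;2;4;2;10m[48;2;4;2;10m [38;2;4;2;10m[48;2;4;2;10m [38;2;4;2;10m[48;2;4;2;10m [38;2;5;2;12m[48;2;5;2;12m [38;2;4;2;10m[48;2;4;2;10m [38;2;4;2;10m[48;2;15;4;29m▐[0m
[38;2;4;2;10m[48;2;4;2;10m [38;2;4;2;10m[48;2;5;2;13m▐[38;2;4;2;10m[48;2;4;2;10m [38;2;4;2;10m[48;2;4;2;10m [38;2;4;2;10m[48;2;4;2;10m [38;2;4;2;10m[48;2;4;2;10m [38;2;4;2;10m[48;2;4;2;10m [38;2;5;2;13m[48;2;6;2;13m🬎[38;2;4;2;10m[48;2;4;2;10m [38;2;4;2;10m[48;2;18;4;34m▐[0m
[38;2;4;2;10m[48;2;4;2;10m [38;2;4;2;10m[48;2;6;2;13m▐[38;2;4;2;10m[48;2;4;2;10m [38;2;4;2;10m[48;2;4;2;10m [38;2;4;2;10m[48;2;4;2;10m [38;2;4;2;10m[48;2;4;2;10m [38;2;4;2;10m[48;2;4;2;10m [38;2;6;2;13m[48;2;6;2;14m🬂[38;2;4;2;10m[48;2;4;2;10m [38;2;4;2;10m[48;2;25;6;47m▐[0m
[38;2;4;2;10m[48;2;4;2;10m [38;2;4;2;10m[48;2;7;2;15m▐[38;2;4;2;10m[48;2;4;2;10m [38;2;4;2;10m[48;2;4;2;10m [38;2;4;2;10m[48;2;4;2;10m [38;2;4;2;10m[48;2;4;2;10m [38;2;4;2;10m[48;2;4;2;10m [38;2;7;2;15m[48;2;7;2;16m🬎[38;2;4;2;10m[48;2;4;2;10m [38;2;12;3;23m[48;2;78;18;83m🬨[0m
[38;2;253;219;37m[48;2;5;2;11m🬂[38;2;253;219;37m[48;2;8;2;17m🬂[38;2;253;219;37m[48;2;5;2;11m🬂[38;2;253;219;37m[48;2;5;2;11m🬂[38;2;253;219;37m[48;2;5;2;11m🬂[38;2;253;219;37m[48;2;5;2;11m🬂[38;2;253;219;37m[48;2;5;2;11m🬂[38;2;253;219;37m[48;2;9;3;20m🬂[38;2;253;219;37m[48;2;5;2;11m🬂[38;2;230;140;52m[48;2;17;4;29m🬄[0m
[38;2;4;2;10m[48;2;4;2;10m [38;2;6;2;15m[48;2;15;4;29m🬨[38;2;4;2;10m[48;2;4;2;10m [38;2;4;2;10m[48;2;4;2;10m [38;2;4;2;10m[48;2;4;2;10m [38;2;4;2;10m[48;2;4;2;10m [38;2;4;2;10m[48;2;4;2;10m [38;2;12;3;23m[48;2;16;4;29m🬆[38;2;4;2;10m[48;2;4;2;10m [38;2;32;8;58m[48;2;7;2;16m🬄[0m
[38;2;4;2;10m[48;2;17;4;32m🬎[38;2;18;4;34m[48;2;57;13;89m🬬[38;2;4;2;11m[48;2;19;5;35m🬎[38;2;4;2;11m[48;2;19;5;35m🬎[38;2;4;2;11m[48;2;19;5;35m🬎[38;2;4;2;11m[48;2;19;5;35m🬎[38;2;4;2;11m[48;2;19;5;35m🬎[38;2;25;6;45m[48;2;50;11;84m🬎[38;2;4;2;10m[48;2;17;4;32m🬎[38;2;9;3;18m[48;2;106;26;86m🬬[0m
[38;2;252;212;34m[48;2;169;43;82m🬰[38;2;255;250;50m[48;2;252;216;35m🬇[38;2;254;249;49m[48;2;252;213;34m🬋[38;2;254;249;49m[48;2;252;213;34m🬋[38;2;254;249;49m[48;2;252;213;34m🬋[38;2;254;249;49m[48;2;252;213;34m🬋[38;2;254;249;49m[48;2;252;213;34m🬋[38;2;253;220;37m[48;2;240;132;23m🬴[38;2;252;212;34m[48;2;169;43;82m🬰[38;2;247;187;33m[48;2;28;6;50m🬲[0m
</frame>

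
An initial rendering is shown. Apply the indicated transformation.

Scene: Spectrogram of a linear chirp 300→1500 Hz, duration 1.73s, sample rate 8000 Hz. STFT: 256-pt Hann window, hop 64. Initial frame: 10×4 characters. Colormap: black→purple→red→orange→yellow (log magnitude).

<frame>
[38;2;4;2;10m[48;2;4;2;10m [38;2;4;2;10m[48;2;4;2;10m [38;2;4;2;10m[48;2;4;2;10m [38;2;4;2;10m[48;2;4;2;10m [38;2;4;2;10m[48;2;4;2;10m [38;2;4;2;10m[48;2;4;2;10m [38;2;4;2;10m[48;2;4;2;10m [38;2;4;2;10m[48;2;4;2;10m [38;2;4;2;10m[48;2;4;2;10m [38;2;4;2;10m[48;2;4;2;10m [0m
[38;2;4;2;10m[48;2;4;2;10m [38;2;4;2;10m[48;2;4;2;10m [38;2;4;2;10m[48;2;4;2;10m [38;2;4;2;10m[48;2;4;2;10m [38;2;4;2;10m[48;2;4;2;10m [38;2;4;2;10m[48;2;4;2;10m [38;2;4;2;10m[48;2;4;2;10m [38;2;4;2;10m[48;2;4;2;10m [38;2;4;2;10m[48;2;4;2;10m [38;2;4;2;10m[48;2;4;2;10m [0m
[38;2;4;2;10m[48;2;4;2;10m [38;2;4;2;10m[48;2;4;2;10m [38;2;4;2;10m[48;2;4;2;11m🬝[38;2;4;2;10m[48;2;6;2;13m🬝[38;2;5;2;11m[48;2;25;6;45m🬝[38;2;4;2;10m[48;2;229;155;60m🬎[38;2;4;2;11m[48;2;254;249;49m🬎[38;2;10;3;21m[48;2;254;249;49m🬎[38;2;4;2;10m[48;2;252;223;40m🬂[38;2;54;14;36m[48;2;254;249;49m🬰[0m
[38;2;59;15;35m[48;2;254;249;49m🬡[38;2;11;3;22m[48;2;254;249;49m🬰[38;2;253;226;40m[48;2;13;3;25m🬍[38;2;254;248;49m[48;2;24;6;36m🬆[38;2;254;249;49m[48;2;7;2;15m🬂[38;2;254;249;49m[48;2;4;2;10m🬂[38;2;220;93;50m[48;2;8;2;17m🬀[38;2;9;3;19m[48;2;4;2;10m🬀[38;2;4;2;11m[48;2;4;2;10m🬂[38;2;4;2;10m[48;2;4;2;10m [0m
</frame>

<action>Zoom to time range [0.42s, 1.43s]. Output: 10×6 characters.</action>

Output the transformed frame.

<frame>
[38;2;4;2;10m[48;2;4;2;10m [38;2;4;2;10m[48;2;4;2;10m [38;2;4;2;10m[48;2;4;2;10m [38;2;4;2;10m[48;2;4;2;10m [38;2;4;2;10m[48;2;4;2;10m [38;2;4;2;10m[48;2;4;2;10m [38;2;4;2;10m[48;2;4;2;10m [38;2;4;2;10m[48;2;4;2;10m [38;2;4;2;10m[48;2;4;2;10m [38;2;4;2;10m[48;2;4;2;10m [0m
[38;2;4;2;10m[48;2;4;2;10m [38;2;4;2;10m[48;2;4;2;10m [38;2;4;2;10m[48;2;4;2;10m [38;2;4;2;10m[48;2;4;2;10m [38;2;4;2;10m[48;2;4;2;10m [38;2;4;2;10m[48;2;4;2;10m [38;2;4;2;10m[48;2;4;2;10m [38;2;4;2;10m[48;2;4;2;10m [38;2;4;2;10m[48;2;4;2;10m [38;2;4;2;10m[48;2;4;2;10m [0m
[38;2;4;2;10m[48;2;4;2;10m [38;2;4;2;10m[48;2;4;2;10m [38;2;4;2;10m[48;2;4;2;10m [38;2;4;2;10m[48;2;4;2;10m [38;2;4;2;10m[48;2;4;2;10m [38;2;4;2;10m[48;2;4;2;10m [38;2;4;2;10m[48;2;4;2;10m [38;2;4;2;10m[48;2;4;2;10m [38;2;4;2;10m[48;2;4;2;10m [38;2;4;2;10m[48;2;4;2;10m [0m
[38;2;4;2;10m[48;2;4;2;10m [38;2;4;2;10m[48;2;4;2;10m [38;2;4;2;10m[48;2;4;2;10m [38;2;4;2;10m[48;2;4;2;10m [38;2;4;2;10m[48;2;4;2;10m [38;2;4;2;10m[48;2;4;2;11m🬝[38;2;4;2;10m[48;2;5;2;11m🬝[38;2;4;2;10m[48;2;6;2;14m🬝[38;2;4;2;10m[48;2;11;3;22m🬎[38;2;8;2;17m[48;2;65;15;89m🬝[0m
[38;2;28;7;25m[48;2;253;213;35m🬝[38;2;5;2;13m[48;2;254;249;49m🬎[38;2;11;3;22m[48;2;254;249;49m🬎[38;2;22;5;37m[48;2;247;207;42m🬆[38;2;6;2;14m[48;2;253;236;44m🬂[38;2;28;7;44m[48;2;254;249;49m🬰[38;2;254;249;49m[48;2;45;11;43m🬋[38;2;253;238;44m[48;2;6;2;14m🬎[38;2;243;197;49m[48;2;19;5;35m🬆[38;2;254;249;49m[48;2;10;3;20m🬂[0m
[38;2;254;249;49m[48;2;6;2;13m🬂[38;2;239;170;45m[48;2;4;2;11m🬂[38;2;49;11;85m[48;2;7;2;16m🬀[38;2;12;3;23m[48;2;4;2;11m🬀[38;2;5;2;12m[48;2;4;2;10m🬂[38;2;4;2;11m[48;2;4;2;10m🬂[38;2;4;2;11m[48;2;4;2;10m🬀[38;2;4;2;10m[48;2;4;2;10m [38;2;4;2;10m[48;2;4;2;10m [38;2;4;2;10m[48;2;4;2;10m [0m
</frame>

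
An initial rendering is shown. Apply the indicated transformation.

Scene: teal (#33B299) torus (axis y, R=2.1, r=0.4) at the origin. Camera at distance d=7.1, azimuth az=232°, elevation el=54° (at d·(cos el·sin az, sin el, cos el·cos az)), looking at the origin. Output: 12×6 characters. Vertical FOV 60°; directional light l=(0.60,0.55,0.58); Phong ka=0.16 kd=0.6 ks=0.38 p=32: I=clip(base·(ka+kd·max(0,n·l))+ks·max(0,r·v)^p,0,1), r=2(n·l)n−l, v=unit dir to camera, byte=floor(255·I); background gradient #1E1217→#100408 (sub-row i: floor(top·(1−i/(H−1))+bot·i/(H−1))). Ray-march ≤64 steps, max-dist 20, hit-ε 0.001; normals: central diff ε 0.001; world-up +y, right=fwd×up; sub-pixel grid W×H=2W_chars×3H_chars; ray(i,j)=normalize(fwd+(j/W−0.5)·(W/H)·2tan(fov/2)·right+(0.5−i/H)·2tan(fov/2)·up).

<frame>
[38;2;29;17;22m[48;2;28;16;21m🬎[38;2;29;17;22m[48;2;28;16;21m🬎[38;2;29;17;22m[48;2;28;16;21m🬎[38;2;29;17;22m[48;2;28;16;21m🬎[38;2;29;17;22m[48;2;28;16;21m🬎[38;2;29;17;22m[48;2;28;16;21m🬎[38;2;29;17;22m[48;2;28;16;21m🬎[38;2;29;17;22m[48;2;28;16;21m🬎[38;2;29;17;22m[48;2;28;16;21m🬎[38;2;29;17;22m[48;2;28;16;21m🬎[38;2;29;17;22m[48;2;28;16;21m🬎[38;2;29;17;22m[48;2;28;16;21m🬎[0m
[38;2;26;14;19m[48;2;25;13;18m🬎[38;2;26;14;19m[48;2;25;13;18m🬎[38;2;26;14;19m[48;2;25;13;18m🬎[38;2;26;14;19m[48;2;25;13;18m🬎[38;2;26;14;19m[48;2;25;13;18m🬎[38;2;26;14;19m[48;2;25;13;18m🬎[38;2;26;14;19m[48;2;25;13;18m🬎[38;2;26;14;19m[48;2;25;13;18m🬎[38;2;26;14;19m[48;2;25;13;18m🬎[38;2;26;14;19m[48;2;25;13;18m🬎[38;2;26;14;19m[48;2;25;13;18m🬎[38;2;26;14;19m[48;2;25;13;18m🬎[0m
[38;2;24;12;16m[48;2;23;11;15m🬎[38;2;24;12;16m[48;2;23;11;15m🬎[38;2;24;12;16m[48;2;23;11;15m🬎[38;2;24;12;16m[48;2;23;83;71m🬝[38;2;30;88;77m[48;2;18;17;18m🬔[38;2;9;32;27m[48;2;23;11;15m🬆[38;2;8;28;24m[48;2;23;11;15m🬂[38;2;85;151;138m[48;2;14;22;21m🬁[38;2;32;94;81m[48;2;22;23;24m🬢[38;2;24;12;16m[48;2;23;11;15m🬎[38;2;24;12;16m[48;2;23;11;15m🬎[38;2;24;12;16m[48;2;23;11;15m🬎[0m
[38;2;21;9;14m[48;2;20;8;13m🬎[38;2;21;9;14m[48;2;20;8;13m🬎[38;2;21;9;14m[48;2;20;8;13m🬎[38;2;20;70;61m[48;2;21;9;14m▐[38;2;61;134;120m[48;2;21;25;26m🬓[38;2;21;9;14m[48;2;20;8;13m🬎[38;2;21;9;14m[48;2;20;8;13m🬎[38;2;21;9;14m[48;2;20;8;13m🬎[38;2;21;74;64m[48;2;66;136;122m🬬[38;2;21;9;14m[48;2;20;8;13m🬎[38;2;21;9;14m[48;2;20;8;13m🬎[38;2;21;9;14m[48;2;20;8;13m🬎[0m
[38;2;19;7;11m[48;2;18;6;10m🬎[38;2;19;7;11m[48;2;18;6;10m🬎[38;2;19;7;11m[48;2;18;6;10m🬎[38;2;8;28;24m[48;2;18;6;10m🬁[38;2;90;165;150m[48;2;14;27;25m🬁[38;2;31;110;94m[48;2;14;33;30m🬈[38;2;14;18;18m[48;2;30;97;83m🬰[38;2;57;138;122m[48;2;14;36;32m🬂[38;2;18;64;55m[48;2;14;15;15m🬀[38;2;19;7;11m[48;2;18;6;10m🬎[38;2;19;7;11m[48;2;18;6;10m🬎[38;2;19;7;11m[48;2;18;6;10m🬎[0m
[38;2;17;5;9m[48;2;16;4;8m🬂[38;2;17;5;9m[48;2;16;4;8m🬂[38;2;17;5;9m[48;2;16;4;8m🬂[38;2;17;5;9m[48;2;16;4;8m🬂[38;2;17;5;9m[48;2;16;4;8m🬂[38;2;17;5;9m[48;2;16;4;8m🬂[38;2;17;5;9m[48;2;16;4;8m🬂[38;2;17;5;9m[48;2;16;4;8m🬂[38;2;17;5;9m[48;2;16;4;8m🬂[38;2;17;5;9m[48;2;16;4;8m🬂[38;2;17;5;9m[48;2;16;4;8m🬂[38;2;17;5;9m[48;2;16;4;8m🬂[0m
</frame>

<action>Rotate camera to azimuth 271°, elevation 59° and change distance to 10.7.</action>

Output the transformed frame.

<frame>
[38;2;29;17;22m[48;2;28;16;21m🬎[38;2;29;17;22m[48;2;28;16;21m🬎[38;2;29;17;22m[48;2;28;16;21m🬎[38;2;29;17;22m[48;2;28;16;21m🬎[38;2;29;17;22m[48;2;28;16;21m🬎[38;2;29;17;22m[48;2;28;16;21m🬎[38;2;29;17;22m[48;2;28;16;21m🬎[38;2;29;17;22m[48;2;28;16;21m🬎[38;2;29;17;22m[48;2;28;16;21m🬎[38;2;29;17;22m[48;2;28;16;21m🬎[38;2;29;17;22m[48;2;28;16;21m🬎[38;2;29;17;22m[48;2;28;16;21m🬎[0m
[38;2;26;14;19m[48;2;25;13;18m🬎[38;2;26;14;19m[48;2;25;13;18m🬎[38;2;26;14;19m[48;2;25;13;18m🬎[38;2;26;14;19m[48;2;25;13;18m🬎[38;2;26;14;19m[48;2;25;13;18m🬎[38;2;26;14;19m[48;2;25;13;18m🬎[38;2;26;14;19m[48;2;25;13;18m🬎[38;2;26;14;19m[48;2;25;13;18m🬎[38;2;26;14;19m[48;2;25;13;18m🬎[38;2;26;14;19m[48;2;25;13;18m🬎[38;2;26;14;19m[48;2;25;13;18m🬎[38;2;26;14;19m[48;2;25;13;18m🬎[0m
[38;2;24;12;16m[48;2;23;11;15m🬎[38;2;24;12;16m[48;2;23;11;15m🬎[38;2;24;12;16m[48;2;23;11;15m🬎[38;2;24;12;16m[48;2;23;11;15m🬎[38;2;24;12;16m[48;2;24;84;72m🬝[38;2;24;85;73m[48;2;17;18;19m🬃[38;2;8;28;24m[48;2;24;12;16m🬋[38;2;20;16;18m[48;2;26;83;72m🬙[38;2;24;12;16m[48;2;23;11;15m🬎[38;2;24;12;16m[48;2;23;11;15m🬎[38;2;24;12;16m[48;2;23;11;15m🬎[38;2;24;12;16m[48;2;23;11;15m🬎[0m
[38;2;21;9;14m[48;2;20;8;13m🬎[38;2;21;9;14m[48;2;20;8;13m🬎[38;2;21;9;14m[48;2;20;8;13m🬎[38;2;21;9;14m[48;2;20;8;13m🬎[38;2;30;96;83m[48;2;17;13;16m🬉[38;2;27;95;82m[48;2;21;9;14m🬏[38;2;21;9;14m[48;2;20;8;13m🬎[38;2;21;9;14m[48;2;22;78;67m🬄[38;2;21;9;14m[48;2;20;8;13m🬎[38;2;21;9;14m[48;2;20;8;13m🬎[38;2;21;9;14m[48;2;20;8;13m🬎[38;2;21;9;14m[48;2;20;8;13m🬎[0m
[38;2;19;7;11m[48;2;18;6;10m🬎[38;2;19;7;11m[48;2;18;6;10m🬎[38;2;19;7;11m[48;2;18;6;10m🬎[38;2;19;7;11m[48;2;18;6;10m🬎[38;2;19;7;11m[48;2;18;6;10m🬎[38;2;8;28;24m[48;2;18;6;10m🬂[38;2;13;49;42m[48;2;18;6;10m🬂[38;2;8;28;24m[48;2;18;6;10m🬀[38;2;19;7;11m[48;2;18;6;10m🬎[38;2;19;7;11m[48;2;18;6;10m🬎[38;2;19;7;11m[48;2;18;6;10m🬎[38;2;19;7;11m[48;2;18;6;10m🬎[0m
[38;2;17;5;9m[48;2;16;4;8m🬂[38;2;17;5;9m[48;2;16;4;8m🬂[38;2;17;5;9m[48;2;16;4;8m🬂[38;2;17;5;9m[48;2;16;4;8m🬂[38;2;17;5;9m[48;2;16;4;8m🬂[38;2;17;5;9m[48;2;16;4;8m🬂[38;2;17;5;9m[48;2;16;4;8m🬂[38;2;17;5;9m[48;2;16;4;8m🬂[38;2;17;5;9m[48;2;16;4;8m🬂[38;2;17;5;9m[48;2;16;4;8m🬂[38;2;17;5;9m[48;2;16;4;8m🬂[38;2;17;5;9m[48;2;16;4;8m🬂[0m
</frame>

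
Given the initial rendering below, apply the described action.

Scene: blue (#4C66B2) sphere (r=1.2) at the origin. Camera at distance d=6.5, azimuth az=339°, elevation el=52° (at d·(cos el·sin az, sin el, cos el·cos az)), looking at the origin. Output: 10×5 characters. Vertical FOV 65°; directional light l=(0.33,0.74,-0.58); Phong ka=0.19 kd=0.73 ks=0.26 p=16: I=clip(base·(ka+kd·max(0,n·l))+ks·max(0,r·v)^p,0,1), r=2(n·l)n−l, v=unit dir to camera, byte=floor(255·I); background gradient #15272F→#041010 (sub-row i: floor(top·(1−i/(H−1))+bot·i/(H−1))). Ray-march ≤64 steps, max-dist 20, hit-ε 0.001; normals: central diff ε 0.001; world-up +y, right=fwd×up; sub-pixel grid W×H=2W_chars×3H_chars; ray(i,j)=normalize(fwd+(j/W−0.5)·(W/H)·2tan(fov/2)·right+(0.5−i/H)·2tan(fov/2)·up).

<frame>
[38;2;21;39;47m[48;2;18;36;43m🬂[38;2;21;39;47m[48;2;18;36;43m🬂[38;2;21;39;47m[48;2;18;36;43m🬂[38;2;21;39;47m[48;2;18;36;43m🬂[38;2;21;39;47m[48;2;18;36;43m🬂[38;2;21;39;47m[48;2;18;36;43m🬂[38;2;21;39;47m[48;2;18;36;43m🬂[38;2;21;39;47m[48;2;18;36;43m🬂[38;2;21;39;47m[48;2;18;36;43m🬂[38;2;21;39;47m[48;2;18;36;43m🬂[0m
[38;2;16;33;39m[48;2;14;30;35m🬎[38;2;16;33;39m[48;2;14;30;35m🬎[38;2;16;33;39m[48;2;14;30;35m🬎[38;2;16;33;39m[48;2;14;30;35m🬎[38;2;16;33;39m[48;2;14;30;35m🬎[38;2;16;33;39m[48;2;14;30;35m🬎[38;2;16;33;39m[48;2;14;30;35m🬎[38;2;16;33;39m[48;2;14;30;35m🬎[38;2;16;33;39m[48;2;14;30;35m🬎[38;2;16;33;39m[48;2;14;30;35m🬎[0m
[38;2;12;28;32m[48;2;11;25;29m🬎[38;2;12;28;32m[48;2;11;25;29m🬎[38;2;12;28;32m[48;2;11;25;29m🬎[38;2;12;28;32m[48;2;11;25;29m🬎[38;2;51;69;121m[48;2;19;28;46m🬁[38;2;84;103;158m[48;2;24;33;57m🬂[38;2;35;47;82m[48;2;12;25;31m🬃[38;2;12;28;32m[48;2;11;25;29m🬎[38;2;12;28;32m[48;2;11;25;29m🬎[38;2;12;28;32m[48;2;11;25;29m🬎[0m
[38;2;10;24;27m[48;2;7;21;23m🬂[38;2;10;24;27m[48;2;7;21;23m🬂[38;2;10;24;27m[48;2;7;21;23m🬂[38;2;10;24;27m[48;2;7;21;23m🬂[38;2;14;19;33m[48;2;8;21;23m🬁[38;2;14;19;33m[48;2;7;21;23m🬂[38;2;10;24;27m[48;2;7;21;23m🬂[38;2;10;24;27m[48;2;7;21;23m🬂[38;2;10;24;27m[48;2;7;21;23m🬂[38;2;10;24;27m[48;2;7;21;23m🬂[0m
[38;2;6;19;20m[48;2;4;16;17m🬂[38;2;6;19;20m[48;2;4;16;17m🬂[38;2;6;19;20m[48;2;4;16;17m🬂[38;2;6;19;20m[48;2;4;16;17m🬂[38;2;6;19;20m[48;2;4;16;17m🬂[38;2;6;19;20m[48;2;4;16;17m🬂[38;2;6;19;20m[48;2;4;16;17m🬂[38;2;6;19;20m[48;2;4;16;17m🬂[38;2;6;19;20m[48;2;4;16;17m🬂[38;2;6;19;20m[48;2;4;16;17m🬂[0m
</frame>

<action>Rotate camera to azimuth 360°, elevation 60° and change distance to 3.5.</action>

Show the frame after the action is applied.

<frame>
[38;2;21;39;47m[48;2;18;36;43m🬂[38;2;21;39;47m[48;2;18;36;43m🬂[38;2;21;39;47m[48;2;18;36;43m🬂[38;2;21;39;47m[48;2;18;36;43m🬂[38;2;21;39;47m[48;2;18;36;43m🬂[38;2;21;39;47m[48;2;18;36;43m🬂[38;2;21;39;47m[48;2;18;36;43m🬂[38;2;21;39;47m[48;2;18;36;43m🬂[38;2;21;39;47m[48;2;18;36;43m🬂[38;2;21;39;47m[48;2;18;36;43m🬂[0m
[38;2;16;33;39m[48;2;14;30;35m🬎[38;2;16;33;39m[48;2;14;30;35m🬎[38;2;16;33;39m[48;2;14;30;35m🬎[38;2;16;32;38m[48;2;40;53;93m🬝[38;2;17;34;40m[48;2;50;68;119m🬂[38;2;17;34;40m[48;2;80;100;158m🬂[38;2;16;33;39m[48;2;67;88;150m🬊[38;2;16;33;39m[48;2;14;30;35m🬎[38;2;16;33;39m[48;2;14;30;35m🬎[38;2;16;33;39m[48;2;14;30;35m🬎[0m
[38;2;12;28;32m[48;2;11;25;29m🬎[38;2;12;28;32m[48;2;11;25;29m🬎[38;2;12;28;32m[48;2;11;25;29m🬎[38;2;29;39;68m[48;2;17;23;41m🬉[38;2;38;51;89m[48;2;26;35;61m🬊[38;2;51;67;114m[48;2;34;46;82m🬂[38;2;51;68;117m[48;2;37;50;88m🬊[38;2;44;60;105m[48;2;12;27;31m▌[38;2;12;28;32m[48;2;11;25;29m🬎[38;2;12;28;32m[48;2;11;25;29m🬎[0m
[38;2;10;24;27m[48;2;7;21;23m🬂[38;2;10;24;27m[48;2;7;21;23m🬂[38;2;10;24;27m[48;2;7;21;23m🬂[38;2;14;19;33m[48;2;7;20;22m🬊[38;2;14;19;33m[48;2;17;23;41m🬺[38;2;22;30;52m[48;2;14;19;33m🬂[38;2;25;34;61m[48;2;12;19;31m🬂[38;2;23;31;54m[48;2;8;21;23m🬀[38;2;10;24;27m[48;2;7;21;23m🬂[38;2;10;24;27m[48;2;7;21;23m🬂[0m
[38;2;6;19;20m[48;2;4;16;17m🬂[38;2;6;19;20m[48;2;4;16;17m🬂[38;2;6;19;20m[48;2;4;16;17m🬂[38;2;6;19;20m[48;2;4;16;17m🬂[38;2;6;19;20m[48;2;4;16;17m🬂[38;2;6;19;20m[48;2;4;16;17m🬂[38;2;6;19;20m[48;2;4;16;17m🬂[38;2;6;19;20m[48;2;4;16;17m🬂[38;2;6;19;20m[48;2;4;16;17m🬂[38;2;6;19;20m[48;2;4;16;17m🬂[0m
</frame>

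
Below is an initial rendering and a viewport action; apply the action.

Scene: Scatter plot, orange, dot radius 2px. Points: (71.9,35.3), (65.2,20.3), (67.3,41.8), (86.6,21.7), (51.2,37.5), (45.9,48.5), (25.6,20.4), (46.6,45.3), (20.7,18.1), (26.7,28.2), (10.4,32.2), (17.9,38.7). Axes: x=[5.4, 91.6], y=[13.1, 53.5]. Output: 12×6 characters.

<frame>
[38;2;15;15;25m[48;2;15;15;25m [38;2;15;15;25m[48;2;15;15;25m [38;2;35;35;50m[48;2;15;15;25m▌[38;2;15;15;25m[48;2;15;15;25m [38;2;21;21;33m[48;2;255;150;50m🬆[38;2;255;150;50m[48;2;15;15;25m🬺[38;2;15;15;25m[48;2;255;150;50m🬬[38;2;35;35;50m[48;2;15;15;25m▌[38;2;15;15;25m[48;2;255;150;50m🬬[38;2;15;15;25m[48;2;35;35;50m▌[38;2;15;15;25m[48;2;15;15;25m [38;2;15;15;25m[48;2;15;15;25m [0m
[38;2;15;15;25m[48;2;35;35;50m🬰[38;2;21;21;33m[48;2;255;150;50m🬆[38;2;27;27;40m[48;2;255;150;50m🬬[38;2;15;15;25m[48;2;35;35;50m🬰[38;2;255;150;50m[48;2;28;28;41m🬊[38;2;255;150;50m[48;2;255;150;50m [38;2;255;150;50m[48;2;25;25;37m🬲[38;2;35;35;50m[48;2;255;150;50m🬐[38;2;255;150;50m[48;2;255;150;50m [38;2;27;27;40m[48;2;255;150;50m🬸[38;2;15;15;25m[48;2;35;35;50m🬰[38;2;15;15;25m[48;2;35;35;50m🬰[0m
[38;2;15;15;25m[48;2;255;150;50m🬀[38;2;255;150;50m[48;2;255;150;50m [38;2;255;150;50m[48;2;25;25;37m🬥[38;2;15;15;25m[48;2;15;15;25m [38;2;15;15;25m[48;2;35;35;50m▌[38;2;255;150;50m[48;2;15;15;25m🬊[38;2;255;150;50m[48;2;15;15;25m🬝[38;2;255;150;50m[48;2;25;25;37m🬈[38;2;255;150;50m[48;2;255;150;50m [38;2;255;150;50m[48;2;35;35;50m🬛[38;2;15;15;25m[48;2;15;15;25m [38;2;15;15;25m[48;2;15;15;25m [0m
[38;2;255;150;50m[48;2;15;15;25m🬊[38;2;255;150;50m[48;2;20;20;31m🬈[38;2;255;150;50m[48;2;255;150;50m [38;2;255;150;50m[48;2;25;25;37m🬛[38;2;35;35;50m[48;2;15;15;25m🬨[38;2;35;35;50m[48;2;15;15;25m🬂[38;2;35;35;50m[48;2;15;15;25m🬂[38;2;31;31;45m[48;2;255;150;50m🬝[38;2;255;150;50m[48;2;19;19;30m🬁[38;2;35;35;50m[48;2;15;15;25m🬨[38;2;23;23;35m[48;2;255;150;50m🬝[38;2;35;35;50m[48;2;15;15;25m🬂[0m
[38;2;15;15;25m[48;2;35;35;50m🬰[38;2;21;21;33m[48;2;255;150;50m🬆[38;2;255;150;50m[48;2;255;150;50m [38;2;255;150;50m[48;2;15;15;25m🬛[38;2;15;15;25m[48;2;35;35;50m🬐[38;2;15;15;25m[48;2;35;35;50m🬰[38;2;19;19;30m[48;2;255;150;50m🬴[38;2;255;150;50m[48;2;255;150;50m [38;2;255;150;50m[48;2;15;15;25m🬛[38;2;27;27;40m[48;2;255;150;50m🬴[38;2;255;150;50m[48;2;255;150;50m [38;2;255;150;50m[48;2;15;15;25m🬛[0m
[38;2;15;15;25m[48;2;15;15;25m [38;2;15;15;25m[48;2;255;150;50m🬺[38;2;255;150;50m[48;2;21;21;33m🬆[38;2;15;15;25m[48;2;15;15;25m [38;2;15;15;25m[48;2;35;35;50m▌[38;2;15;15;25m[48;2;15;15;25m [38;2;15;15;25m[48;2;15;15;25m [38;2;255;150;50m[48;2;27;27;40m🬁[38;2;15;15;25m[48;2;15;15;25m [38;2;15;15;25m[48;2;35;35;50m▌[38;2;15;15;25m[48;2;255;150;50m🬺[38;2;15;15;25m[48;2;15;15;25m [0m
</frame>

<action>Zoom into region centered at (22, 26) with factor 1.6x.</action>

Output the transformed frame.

<frame>
[38;2;15;15;25m[48;2;15;15;25m [38;2;15;15;25m[48;2;15;15;25m [38;2;35;35;50m[48;2;15;15;25m▌[38;2;15;15;25m[48;2;255;150;50m🬪[38;2;255;150;50m[48;2;15;15;25m🬬[38;2;255;150;50m[48;2;15;15;25m🬆[38;2;15;15;25m[48;2;15;15;25m [38;2;35;35;50m[48;2;15;15;25m▌[38;2;15;15;25m[48;2;15;15;25m [38;2;15;15;25m[48;2;35;35;50m▌[38;2;15;15;25m[48;2;255;150;50m🬺[38;2;255;150;50m[48;2;15;15;25m🬬[0m
[38;2;15;15;25m[48;2;35;35;50m🬰[38;2;15;15;25m[48;2;35;35;50m🬰[38;2;35;35;50m[48;2;255;150;50m🬐[38;2;255;150;50m[48;2;255;150;50m [38;2;27;27;40m[48;2;255;150;50m🬸[38;2;15;15;25m[48;2;35;35;50m🬰[38;2;23;23;35m[48;2;255;150;50m🬝[38;2;35;35;50m[48;2;15;15;25m🬛[38;2;15;15;25m[48;2;35;35;50m🬰[38;2;15;15;25m[48;2;35;35;50m🬐[38;2;15;15;25m[48;2;35;35;50m🬰[38;2;15;15;25m[48;2;35;35;50m🬰[0m
[38;2;15;15;25m[48;2;15;15;25m [38;2;15;15;25m[48;2;15;15;25m [38;2;35;35;50m[48;2;15;15;25m▌[38;2;255;150;50m[48;2;15;15;25m🬀[38;2;15;15;25m[48;2;35;35;50m▌[38;2;15;15;25m[48;2;255;150;50m🬴[38;2;255;150;50m[48;2;255;150;50m [38;2;255;150;50m[48;2;15;15;25m🬛[38;2;15;15;25m[48;2;15;15;25m [38;2;15;15;25m[48;2;35;35;50m▌[38;2;15;15;25m[48;2;15;15;25m [38;2;15;15;25m[48;2;15;15;25m [0m
[38;2;35;35;50m[48;2;15;15;25m🬂[38;2;35;35;50m[48;2;15;15;25m🬂[38;2;35;35;50m[48;2;15;15;25m🬕[38;2;35;35;50m[48;2;15;15;25m🬂[38;2;35;35;50m[48;2;15;15;25m🬨[38;2;23;23;35m[48;2;255;150;50m🬬[38;2;255;150;50m[48;2;25;25;37m🬷[38;2;27;27;40m[48;2;255;150;50m🬬[38;2;35;35;50m[48;2;15;15;25m🬂[38;2;35;35;50m[48;2;15;15;25m🬨[38;2;35;35;50m[48;2;15;15;25m🬂[38;2;35;35;50m[48;2;15;15;25m🬂[0m
[38;2;15;15;25m[48;2;35;35;50m🬰[38;2;15;15;25m[48;2;35;35;50m🬰[38;2;35;35;50m[48;2;15;15;25m🬛[38;2;15;15;25m[48;2;35;35;50m🬰[38;2;15;15;25m[48;2;255;150;50m🬐[38;2;255;150;50m[48;2;255;150;50m [38;2;255;150;50m[48;2;15;15;25m🬬[38;2;255;150;50m[48;2;28;28;41m🬆[38;2;15;15;25m[48;2;35;35;50m🬰[38;2;15;15;25m[48;2;35;35;50m🬐[38;2;15;15;25m[48;2;35;35;50m🬰[38;2;15;15;25m[48;2;35;35;50m🬰[0m
[38;2;15;15;25m[48;2;15;15;25m [38;2;15;15;25m[48;2;15;15;25m [38;2;35;35;50m[48;2;15;15;25m▌[38;2;15;15;25m[48;2;15;15;25m [38;2;15;15;25m[48;2;35;35;50m▌[38;2;255;150;50m[48;2;15;15;25m🬀[38;2;15;15;25m[48;2;15;15;25m [38;2;35;35;50m[48;2;15;15;25m▌[38;2;15;15;25m[48;2;15;15;25m [38;2;15;15;25m[48;2;35;35;50m▌[38;2;15;15;25m[48;2;15;15;25m [38;2;15;15;25m[48;2;15;15;25m [0m
</frame>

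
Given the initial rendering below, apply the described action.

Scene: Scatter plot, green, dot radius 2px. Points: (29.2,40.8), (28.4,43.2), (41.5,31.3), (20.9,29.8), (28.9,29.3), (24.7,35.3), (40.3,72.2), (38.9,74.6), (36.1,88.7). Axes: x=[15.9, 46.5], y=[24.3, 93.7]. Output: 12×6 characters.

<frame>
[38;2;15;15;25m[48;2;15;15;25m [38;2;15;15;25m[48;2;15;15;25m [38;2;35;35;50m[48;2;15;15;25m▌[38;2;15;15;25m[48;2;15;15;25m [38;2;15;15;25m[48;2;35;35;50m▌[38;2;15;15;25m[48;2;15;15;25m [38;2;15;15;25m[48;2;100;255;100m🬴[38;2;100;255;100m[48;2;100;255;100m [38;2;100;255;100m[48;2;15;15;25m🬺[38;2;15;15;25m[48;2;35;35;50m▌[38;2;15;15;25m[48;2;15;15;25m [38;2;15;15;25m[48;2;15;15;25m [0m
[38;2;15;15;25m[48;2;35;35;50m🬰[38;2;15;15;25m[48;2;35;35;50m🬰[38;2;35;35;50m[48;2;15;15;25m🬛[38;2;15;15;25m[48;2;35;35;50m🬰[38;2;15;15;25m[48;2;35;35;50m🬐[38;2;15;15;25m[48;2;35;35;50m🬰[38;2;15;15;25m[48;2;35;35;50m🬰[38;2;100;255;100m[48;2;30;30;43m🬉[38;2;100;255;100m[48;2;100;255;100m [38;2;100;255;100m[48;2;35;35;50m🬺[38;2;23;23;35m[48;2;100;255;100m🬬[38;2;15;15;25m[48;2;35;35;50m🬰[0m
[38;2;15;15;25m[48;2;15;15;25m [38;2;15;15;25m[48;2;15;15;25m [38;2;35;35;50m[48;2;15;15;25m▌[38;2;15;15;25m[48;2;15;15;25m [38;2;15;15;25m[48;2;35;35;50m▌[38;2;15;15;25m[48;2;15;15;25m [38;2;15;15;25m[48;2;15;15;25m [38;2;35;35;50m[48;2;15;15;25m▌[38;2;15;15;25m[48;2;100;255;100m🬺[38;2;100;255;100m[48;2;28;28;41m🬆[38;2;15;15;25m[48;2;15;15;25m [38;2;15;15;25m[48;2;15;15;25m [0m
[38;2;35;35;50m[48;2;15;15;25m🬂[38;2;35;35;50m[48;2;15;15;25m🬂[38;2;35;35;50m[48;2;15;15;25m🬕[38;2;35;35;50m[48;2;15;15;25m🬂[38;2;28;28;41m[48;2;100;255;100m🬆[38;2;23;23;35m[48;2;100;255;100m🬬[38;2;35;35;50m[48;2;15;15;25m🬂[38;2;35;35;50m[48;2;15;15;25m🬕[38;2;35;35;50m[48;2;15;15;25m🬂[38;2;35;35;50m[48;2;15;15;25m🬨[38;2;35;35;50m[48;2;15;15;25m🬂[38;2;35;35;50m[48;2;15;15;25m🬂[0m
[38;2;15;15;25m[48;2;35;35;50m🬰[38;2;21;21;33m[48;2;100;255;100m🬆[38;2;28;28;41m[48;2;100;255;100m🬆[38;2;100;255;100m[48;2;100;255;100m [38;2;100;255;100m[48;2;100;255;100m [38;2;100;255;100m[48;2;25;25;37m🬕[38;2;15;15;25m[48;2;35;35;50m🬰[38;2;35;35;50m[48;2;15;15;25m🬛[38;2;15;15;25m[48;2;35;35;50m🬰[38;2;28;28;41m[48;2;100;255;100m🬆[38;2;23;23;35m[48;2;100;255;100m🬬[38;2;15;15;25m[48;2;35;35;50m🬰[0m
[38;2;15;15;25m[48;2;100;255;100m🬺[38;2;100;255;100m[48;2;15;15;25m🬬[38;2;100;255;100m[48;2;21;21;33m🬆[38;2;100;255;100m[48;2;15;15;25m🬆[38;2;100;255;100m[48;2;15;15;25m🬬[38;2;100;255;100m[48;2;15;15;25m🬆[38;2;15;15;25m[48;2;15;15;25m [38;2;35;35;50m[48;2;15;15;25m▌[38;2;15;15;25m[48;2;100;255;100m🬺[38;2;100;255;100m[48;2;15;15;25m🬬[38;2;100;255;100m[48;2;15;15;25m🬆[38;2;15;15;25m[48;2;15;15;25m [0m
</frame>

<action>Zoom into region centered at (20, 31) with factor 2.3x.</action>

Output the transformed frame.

<frame>
[38;2;15;15;25m[48;2;15;15;25m [38;2;15;15;25m[48;2;15;15;25m [38;2;35;35;50m[48;2;15;15;25m▌[38;2;15;15;25m[48;2;15;15;25m [38;2;15;15;25m[48;2;35;35;50m▌[38;2;15;15;25m[48;2;15;15;25m [38;2;15;15;25m[48;2;15;15;25m [38;2;35;35;50m[48;2;15;15;25m▌[38;2;15;15;25m[48;2;15;15;25m [38;2;15;15;25m[48;2;35;35;50m▌[38;2;15;15;25m[48;2;15;15;25m [38;2;15;15;25m[48;2;15;15;25m [0m
[38;2;15;15;25m[48;2;35;35;50m🬰[38;2;15;15;25m[48;2;35;35;50m🬰[38;2;35;35;50m[48;2;15;15;25m🬛[38;2;15;15;25m[48;2;35;35;50m🬰[38;2;15;15;25m[48;2;35;35;50m🬐[38;2;15;15;25m[48;2;35;35;50m🬰[38;2;15;15;25m[48;2;35;35;50m🬰[38;2;35;35;50m[48;2;15;15;25m🬛[38;2;15;15;25m[48;2;35;35;50m🬰[38;2;28;28;41m[48;2;100;255;100m🬆[38;2;23;23;35m[48;2;100;255;100m🬬[38;2;15;15;25m[48;2;35;35;50m🬰[0m
[38;2;15;15;25m[48;2;15;15;25m [38;2;15;15;25m[48;2;15;15;25m [38;2;35;35;50m[48;2;15;15;25m▌[38;2;15;15;25m[48;2;15;15;25m [38;2;15;15;25m[48;2;35;35;50m▌[38;2;15;15;25m[48;2;15;15;25m [38;2;15;15;25m[48;2;100;255;100m🬆[38;2;23;23;35m[48;2;100;255;100m🬬[38;2;15;15;25m[48;2;100;255;100m🬺[38;2;100;255;100m[48;2;15;15;25m🬬[38;2;100;255;100m[48;2;15;15;25m🬆[38;2;15;15;25m[48;2;15;15;25m [0m
[38;2;35;35;50m[48;2;15;15;25m🬂[38;2;35;35;50m[48;2;15;15;25m🬂[38;2;35;35;50m[48;2;15;15;25m🬕[38;2;35;35;50m[48;2;15;15;25m🬂[38;2;35;35;50m[48;2;15;15;25m🬨[38;2;100;255;100m[48;2;19;19;30m🬁[38;2;100;255;100m[48;2;15;15;25m🬬[38;2;100;255;100m[48;2;21;21;33m🬆[38;2;35;35;50m[48;2;15;15;25m🬂[38;2;35;35;50m[48;2;15;15;25m🬨[38;2;35;35;50m[48;2;15;15;25m🬂[38;2;35;35;50m[48;2;15;15;25m🬂[0m
[38;2;15;15;25m[48;2;35;35;50m🬰[38;2;15;15;25m[48;2;35;35;50m🬰[38;2;35;35;50m[48;2;15;15;25m🬛[38;2;15;15;25m[48;2;35;35;50m🬰[38;2;15;15;25m[48;2;35;35;50m🬐[38;2;15;15;25m[48;2;35;35;50m🬰[38;2;15;15;25m[48;2;35;35;50m🬰[38;2;35;35;50m[48;2;15;15;25m🬛[38;2;15;15;25m[48;2;35;35;50m🬰[38;2;15;15;25m[48;2;35;35;50m🬐[38;2;15;15;25m[48;2;35;35;50m🬰[38;2;15;15;25m[48;2;35;35;50m🬰[0m
[38;2;15;15;25m[48;2;15;15;25m [38;2;15;15;25m[48;2;15;15;25m [38;2;35;35;50m[48;2;15;15;25m▌[38;2;15;15;25m[48;2;15;15;25m [38;2;15;15;25m[48;2;35;35;50m▌[38;2;15;15;25m[48;2;15;15;25m [38;2;15;15;25m[48;2;15;15;25m [38;2;35;35;50m[48;2;15;15;25m▌[38;2;15;15;25m[48;2;15;15;25m [38;2;15;15;25m[48;2;35;35;50m▌[38;2;15;15;25m[48;2;15;15;25m [38;2;15;15;25m[48;2;15;15;25m [0m
</frame>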